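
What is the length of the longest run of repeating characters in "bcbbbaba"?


Input: "bcbbbaba"
Scanning for longest run:
  Position 1 ('c'): new char, reset run to 1
  Position 2 ('b'): new char, reset run to 1
  Position 3 ('b'): continues run of 'b', length=2
  Position 4 ('b'): continues run of 'b', length=3
  Position 5 ('a'): new char, reset run to 1
  Position 6 ('b'): new char, reset run to 1
  Position 7 ('a'): new char, reset run to 1
Longest run: 'b' with length 3

3


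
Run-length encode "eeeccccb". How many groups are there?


Input: eeeccccb
Scanning for consecutive runs:
  Group 1: 'e' x 3 (positions 0-2)
  Group 2: 'c' x 4 (positions 3-6)
  Group 3: 'b' x 1 (positions 7-7)
Total groups: 3

3


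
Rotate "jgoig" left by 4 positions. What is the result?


Input: "jgoig", rotate left by 4
First 4 characters: "jgoi"
Remaining characters: "g"
Concatenate remaining + first: "g" + "jgoi" = "gjgoi"

gjgoi


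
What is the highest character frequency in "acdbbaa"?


Input: acdbbaa
Character counts:
  'a': 3
  'b': 2
  'c': 1
  'd': 1
Maximum frequency: 3

3


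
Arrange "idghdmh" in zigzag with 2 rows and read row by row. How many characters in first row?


Zigzag "idghdmh" into 2 rows:
Placing characters:
  'i' => row 0
  'd' => row 1
  'g' => row 0
  'h' => row 1
  'd' => row 0
  'm' => row 1
  'h' => row 0
Rows:
  Row 0: "igdh"
  Row 1: "dhm"
First row length: 4

4


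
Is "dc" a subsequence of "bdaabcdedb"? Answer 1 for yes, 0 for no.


Check if "dc" is a subsequence of "bdaabcdedb"
Greedy scan:
  Position 0 ('b'): no match needed
  Position 1 ('d'): matches sub[0] = 'd'
  Position 2 ('a'): no match needed
  Position 3 ('a'): no match needed
  Position 4 ('b'): no match needed
  Position 5 ('c'): matches sub[1] = 'c'
  Position 6 ('d'): no match needed
  Position 7 ('e'): no match needed
  Position 8 ('d'): no match needed
  Position 9 ('b'): no match needed
All 2 characters matched => is a subsequence

1


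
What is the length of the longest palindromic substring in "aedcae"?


Input: "aedcae"
Checking substrings for palindromes:
  No multi-char palindromic substrings found
Longest palindromic substring: "a" with length 1

1


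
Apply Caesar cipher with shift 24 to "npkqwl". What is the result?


Caesar cipher: shift "npkqwl" by 24
  'n' (pos 13) + 24 = pos 11 = 'l'
  'p' (pos 15) + 24 = pos 13 = 'n'
  'k' (pos 10) + 24 = pos 8 = 'i'
  'q' (pos 16) + 24 = pos 14 = 'o'
  'w' (pos 22) + 24 = pos 20 = 'u'
  'l' (pos 11) + 24 = pos 9 = 'j'
Result: lniouj

lniouj


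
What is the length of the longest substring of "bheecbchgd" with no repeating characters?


Input: "bheecbchgd"
Sliding window (track last position of each char):
  Position 0 ('b'): window [0,0] length 1 -- new best
  Position 1 ('h'): window [0,1] length 2 -- new best
  Position 2 ('e'): window [0,2] length 3 -- new best
  Position 3 ('e'): repeat (last at 2), move window start to 3
  Position 3 ('e'): window [3,3] length 1
  Position 4 ('c'): window [3,4] length 2
  Position 5 ('b'): window [3,5] length 3
  Position 6 ('c'): repeat (last at 4), move window start to 5
  Position 6 ('c'): window [5,6] length 2
  Position 7 ('h'): window [5,7] length 3
  Position 8 ('g'): window [5,8] length 4 -- new best
  Position 9 ('d'): window [5,9] length 5 -- new best
Longest substring with no repeats: "bchgd" with length 5

5


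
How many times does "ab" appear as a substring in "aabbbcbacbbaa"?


Searching for "ab" in "aabbbcbacbbaa"
Scanning each position:
  Position 0: "aa" => no
  Position 1: "ab" => MATCH
  Position 2: "bb" => no
  Position 3: "bb" => no
  Position 4: "bc" => no
  Position 5: "cb" => no
  Position 6: "ba" => no
  Position 7: "ac" => no
  Position 8: "cb" => no
  Position 9: "bb" => no
  Position 10: "ba" => no
  Position 11: "aa" => no
Total occurrences: 1

1


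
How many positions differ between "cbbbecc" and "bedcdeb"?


Comparing "cbbbecc" and "bedcdeb" position by position:
  Position 0: 'c' vs 'b' => DIFFER
  Position 1: 'b' vs 'e' => DIFFER
  Position 2: 'b' vs 'd' => DIFFER
  Position 3: 'b' vs 'c' => DIFFER
  Position 4: 'e' vs 'd' => DIFFER
  Position 5: 'c' vs 'e' => DIFFER
  Position 6: 'c' vs 'b' => DIFFER
Positions that differ: 7

7


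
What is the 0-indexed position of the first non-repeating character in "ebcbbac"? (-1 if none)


Input: ebcbbac
Character frequencies:
  'a': 1
  'b': 3
  'c': 2
  'e': 1
Scanning left to right for freq == 1:
  Position 0 ('e'): unique! => answer = 0

0


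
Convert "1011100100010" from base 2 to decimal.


Input: "1011100100010" in base 2
Positional expansion:
  Digit '1' (value 1) x 2^12 = 4096
  Digit '0' (value 0) x 2^11 = 0
  Digit '1' (value 1) x 2^10 = 1024
  Digit '1' (value 1) x 2^9 = 512
  Digit '1' (value 1) x 2^8 = 256
  Digit '0' (value 0) x 2^7 = 0
  Digit '0' (value 0) x 2^6 = 0
  Digit '1' (value 1) x 2^5 = 32
  Digit '0' (value 0) x 2^4 = 0
  Digit '0' (value 0) x 2^3 = 0
  Digit '0' (value 0) x 2^2 = 0
  Digit '1' (value 1) x 2^1 = 2
  Digit '0' (value 0) x 2^0 = 0
Sum = 5922

5922


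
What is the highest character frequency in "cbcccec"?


Input: cbcccec
Character counts:
  'b': 1
  'c': 5
  'e': 1
Maximum frequency: 5

5


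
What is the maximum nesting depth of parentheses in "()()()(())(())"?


Input: "()()()(())(())"
Tracking depth:
  Position 0 '(': depth becomes 1
  Position 1 ')': depth becomes 0
  Position 2 '(': depth becomes 1
  Position 3 ')': depth becomes 0
  Position 4 '(': depth becomes 1
  Position 5 ')': depth becomes 0
  Position 6 '(': depth becomes 1
  Position 7 '(': depth becomes 2
  Position 8 ')': depth becomes 1
  Position 9 ')': depth becomes 0
  Position 10 '(': depth becomes 1
  Position 11 '(': depth becomes 2
  Position 12 ')': depth becomes 1
  Position 13 ')': depth becomes 0
Maximum depth reached: 2

2


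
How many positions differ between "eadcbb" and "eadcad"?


Comparing "eadcbb" and "eadcad" position by position:
  Position 0: 'e' vs 'e' => same
  Position 1: 'a' vs 'a' => same
  Position 2: 'd' vs 'd' => same
  Position 3: 'c' vs 'c' => same
  Position 4: 'b' vs 'a' => DIFFER
  Position 5: 'b' vs 'd' => DIFFER
Positions that differ: 2

2


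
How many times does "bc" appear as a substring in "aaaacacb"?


Searching for "bc" in "aaaacacb"
Scanning each position:
  Position 0: "aa" => no
  Position 1: "aa" => no
  Position 2: "aa" => no
  Position 3: "ac" => no
  Position 4: "ca" => no
  Position 5: "ac" => no
  Position 6: "cb" => no
Total occurrences: 0

0


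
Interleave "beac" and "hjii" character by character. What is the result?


Interleaving "beac" and "hjii":
  Position 0: 'b' from first, 'h' from second => "bh"
  Position 1: 'e' from first, 'j' from second => "ej"
  Position 2: 'a' from first, 'i' from second => "ai"
  Position 3: 'c' from first, 'i' from second => "ci"
Result: bhejaici

bhejaici


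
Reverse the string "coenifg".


Input: coenifg
Reading characters right to left:
  Position 6: 'g'
  Position 5: 'f'
  Position 4: 'i'
  Position 3: 'n'
  Position 2: 'e'
  Position 1: 'o'
  Position 0: 'c'
Reversed: gfineoc

gfineoc


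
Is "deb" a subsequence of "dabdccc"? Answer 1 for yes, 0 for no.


Check if "deb" is a subsequence of "dabdccc"
Greedy scan:
  Position 0 ('d'): matches sub[0] = 'd'
  Position 1 ('a'): no match needed
  Position 2 ('b'): no match needed
  Position 3 ('d'): no match needed
  Position 4 ('c'): no match needed
  Position 5 ('c'): no match needed
  Position 6 ('c'): no match needed
Only matched 1/3 characters => not a subsequence

0


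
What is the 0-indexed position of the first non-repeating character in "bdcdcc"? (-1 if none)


Input: bdcdcc
Character frequencies:
  'b': 1
  'c': 3
  'd': 2
Scanning left to right for freq == 1:
  Position 0 ('b'): unique! => answer = 0

0


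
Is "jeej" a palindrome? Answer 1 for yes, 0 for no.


Input: jeej
Reversed: jeej
  Compare pos 0 ('j') with pos 3 ('j'): match
  Compare pos 1 ('e') with pos 2 ('e'): match
Result: palindrome

1


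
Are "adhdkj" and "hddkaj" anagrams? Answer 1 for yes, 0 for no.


Strings: "adhdkj", "hddkaj"
Sorted first:  addhjk
Sorted second: addhjk
Sorted forms match => anagrams

1


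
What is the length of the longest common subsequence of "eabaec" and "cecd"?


LCS of "eabaec" and "cecd"
DP table:
           c    e    c    d
      0    0    0    0    0
  e   0    0    1    1    1
  a   0    0    1    1    1
  b   0    0    1    1    1
  a   0    0    1    1    1
  e   0    0    1    1    1
  c   0    1    1    2    2
LCS length = dp[6][4] = 2

2


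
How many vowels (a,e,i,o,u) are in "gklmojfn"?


Input: gklmojfn
Checking each character:
  'g' at position 0: consonant
  'k' at position 1: consonant
  'l' at position 2: consonant
  'm' at position 3: consonant
  'o' at position 4: vowel (running total: 1)
  'j' at position 5: consonant
  'f' at position 6: consonant
  'n' at position 7: consonant
Total vowels: 1

1


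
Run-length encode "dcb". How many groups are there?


Input: dcb
Scanning for consecutive runs:
  Group 1: 'd' x 1 (positions 0-0)
  Group 2: 'c' x 1 (positions 1-1)
  Group 3: 'b' x 1 (positions 2-2)
Total groups: 3

3


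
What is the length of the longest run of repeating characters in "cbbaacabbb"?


Input: "cbbaacabbb"
Scanning for longest run:
  Position 1 ('b'): new char, reset run to 1
  Position 2 ('b'): continues run of 'b', length=2
  Position 3 ('a'): new char, reset run to 1
  Position 4 ('a'): continues run of 'a', length=2
  Position 5 ('c'): new char, reset run to 1
  Position 6 ('a'): new char, reset run to 1
  Position 7 ('b'): new char, reset run to 1
  Position 8 ('b'): continues run of 'b', length=2
  Position 9 ('b'): continues run of 'b', length=3
Longest run: 'b' with length 3

3


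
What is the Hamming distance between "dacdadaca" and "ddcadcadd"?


Comparing "dacdadaca" and "ddcadcadd" position by position:
  Position 0: 'd' vs 'd' => same
  Position 1: 'a' vs 'd' => differ
  Position 2: 'c' vs 'c' => same
  Position 3: 'd' vs 'a' => differ
  Position 4: 'a' vs 'd' => differ
  Position 5: 'd' vs 'c' => differ
  Position 6: 'a' vs 'a' => same
  Position 7: 'c' vs 'd' => differ
  Position 8: 'a' vs 'd' => differ
Total differences (Hamming distance): 6

6


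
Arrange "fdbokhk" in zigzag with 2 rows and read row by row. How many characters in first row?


Zigzag "fdbokhk" into 2 rows:
Placing characters:
  'f' => row 0
  'd' => row 1
  'b' => row 0
  'o' => row 1
  'k' => row 0
  'h' => row 1
  'k' => row 0
Rows:
  Row 0: "fbkk"
  Row 1: "doh"
First row length: 4

4


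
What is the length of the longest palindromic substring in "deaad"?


Input: "deaad"
Checking substrings for palindromes:
  [2:4] "aa" (len 2) => palindrome
Longest palindromic substring: "aa" with length 2

2


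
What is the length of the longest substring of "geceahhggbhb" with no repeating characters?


Input: "geceahhggbhb"
Sliding window (track last position of each char):
  Position 0 ('g'): window [0,0] length 1 -- new best
  Position 1 ('e'): window [0,1] length 2 -- new best
  Position 2 ('c'): window [0,2] length 3 -- new best
  Position 3 ('e'): repeat (last at 1), move window start to 2
  Position 3 ('e'): window [2,3] length 2
  Position 4 ('a'): window [2,4] length 3
  Position 5 ('h'): window [2,5] length 4 -- new best
  Position 6 ('h'): repeat (last at 5), move window start to 6
  Position 6 ('h'): window [6,6] length 1
  Position 7 ('g'): window [6,7] length 2
  Position 8 ('g'): repeat (last at 7), move window start to 8
  Position 8 ('g'): window [8,8] length 1
  Position 9 ('b'): window [8,9] length 2
  Position 10 ('h'): window [8,10] length 3
  Position 11 ('b'): repeat (last at 9), move window start to 10
  Position 11 ('b'): window [10,11] length 2
Longest substring with no repeats: "ceah" with length 4

4


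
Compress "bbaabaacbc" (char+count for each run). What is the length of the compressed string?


Input: bbaabaacbc
Runs:
  'b' x 2 => "b2"
  'a' x 2 => "a2"
  'b' x 1 => "b1"
  'a' x 2 => "a2"
  'c' x 1 => "c1"
  'b' x 1 => "b1"
  'c' x 1 => "c1"
Compressed: "b2a2b1a2c1b1c1"
Compressed length: 14

14


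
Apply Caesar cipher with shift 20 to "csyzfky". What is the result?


Caesar cipher: shift "csyzfky" by 20
  'c' (pos 2) + 20 = pos 22 = 'w'
  's' (pos 18) + 20 = pos 12 = 'm'
  'y' (pos 24) + 20 = pos 18 = 's'
  'z' (pos 25) + 20 = pos 19 = 't'
  'f' (pos 5) + 20 = pos 25 = 'z'
  'k' (pos 10) + 20 = pos 4 = 'e'
  'y' (pos 24) + 20 = pos 18 = 's'
Result: wmstzes

wmstzes


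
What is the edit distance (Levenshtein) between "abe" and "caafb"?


Computing edit distance: "abe" -> "caafb"
DP table:
           c    a    a    f    b
      0    1    2    3    4    5
  a   1    1    1    2    3    4
  b   2    2    2    2    3    3
  e   3    3    3    3    3    4
Edit distance = dp[3][5] = 4

4


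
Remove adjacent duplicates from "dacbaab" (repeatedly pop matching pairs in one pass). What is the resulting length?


Input: dacbaab
Stack-based adjacent duplicate removal:
  Read 'd': push. Stack: d
  Read 'a': push. Stack: da
  Read 'c': push. Stack: dac
  Read 'b': push. Stack: dacb
  Read 'a': push. Stack: dacba
  Read 'a': matches stack top 'a' => pop. Stack: dacb
  Read 'b': matches stack top 'b' => pop. Stack: dac
Final stack: "dac" (length 3)

3


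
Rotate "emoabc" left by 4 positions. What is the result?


Input: "emoabc", rotate left by 4
First 4 characters: "emoa"
Remaining characters: "bc"
Concatenate remaining + first: "bc" + "emoa" = "bcemoa"

bcemoa


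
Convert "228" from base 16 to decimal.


Input: "228" in base 16
Positional expansion:
  Digit '2' (value 2) x 16^2 = 512
  Digit '2' (value 2) x 16^1 = 32
  Digit '8' (value 8) x 16^0 = 8
Sum = 552

552


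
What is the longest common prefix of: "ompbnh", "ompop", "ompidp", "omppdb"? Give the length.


Words: ompbnh, ompop, ompidp, omppdb
  Position 0: all 'o' => match
  Position 1: all 'm' => match
  Position 2: all 'p' => match
  Position 3: ('b', 'o', 'i', 'p') => mismatch, stop
LCP = "omp" (length 3)

3


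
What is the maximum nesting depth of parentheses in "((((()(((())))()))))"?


Input: "((((()(((())))()))))"
Tracking depth:
  Position 0 '(': depth becomes 1
  Position 1 '(': depth becomes 2
  Position 2 '(': depth becomes 3
  Position 3 '(': depth becomes 4
  Position 4 '(': depth becomes 5
  Position 5 ')': depth becomes 4
  Position 6 '(': depth becomes 5
  Position 7 '(': depth becomes 6
  Position 8 '(': depth becomes 7
  Position 9 '(': depth becomes 8
  Position 10 ')': depth becomes 7
  Position 11 ')': depth becomes 6
  Position 12 ')': depth becomes 5
  Position 13 ')': depth becomes 4
  Position 14 '(': depth becomes 5
  Position 15 ')': depth becomes 4
  Position 16 ')': depth becomes 3
  Position 17 ')': depth becomes 2
  Position 18 ')': depth becomes 1
  Position 19 ')': depth becomes 0
Maximum depth reached: 8

8


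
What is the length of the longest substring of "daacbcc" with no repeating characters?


Input: "daacbcc"
Sliding window (track last position of each char):
  Position 0 ('d'): window [0,0] length 1 -- new best
  Position 1 ('a'): window [0,1] length 2 -- new best
  Position 2 ('a'): repeat (last at 1), move window start to 2
  Position 2 ('a'): window [2,2] length 1
  Position 3 ('c'): window [2,3] length 2
  Position 4 ('b'): window [2,4] length 3 -- new best
  Position 5 ('c'): repeat (last at 3), move window start to 4
  Position 5 ('c'): window [4,5] length 2
  Position 6 ('c'): repeat (last at 5), move window start to 6
  Position 6 ('c'): window [6,6] length 1
Longest substring with no repeats: "acb" with length 3

3


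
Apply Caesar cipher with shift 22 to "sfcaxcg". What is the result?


Caesar cipher: shift "sfcaxcg" by 22
  's' (pos 18) + 22 = pos 14 = 'o'
  'f' (pos 5) + 22 = pos 1 = 'b'
  'c' (pos 2) + 22 = pos 24 = 'y'
  'a' (pos 0) + 22 = pos 22 = 'w'
  'x' (pos 23) + 22 = pos 19 = 't'
  'c' (pos 2) + 22 = pos 24 = 'y'
  'g' (pos 6) + 22 = pos 2 = 'c'
Result: obywtyc

obywtyc


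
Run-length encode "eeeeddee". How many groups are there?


Input: eeeeddee
Scanning for consecutive runs:
  Group 1: 'e' x 4 (positions 0-3)
  Group 2: 'd' x 2 (positions 4-5)
  Group 3: 'e' x 2 (positions 6-7)
Total groups: 3

3


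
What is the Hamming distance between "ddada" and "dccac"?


Comparing "ddada" and "dccac" position by position:
  Position 0: 'd' vs 'd' => same
  Position 1: 'd' vs 'c' => differ
  Position 2: 'a' vs 'c' => differ
  Position 3: 'd' vs 'a' => differ
  Position 4: 'a' vs 'c' => differ
Total differences (Hamming distance): 4

4


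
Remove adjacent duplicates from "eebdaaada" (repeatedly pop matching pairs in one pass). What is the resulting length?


Input: eebdaaada
Stack-based adjacent duplicate removal:
  Read 'e': push. Stack: e
  Read 'e': matches stack top 'e' => pop. Stack: (empty)
  Read 'b': push. Stack: b
  Read 'd': push. Stack: bd
  Read 'a': push. Stack: bda
  Read 'a': matches stack top 'a' => pop. Stack: bd
  Read 'a': push. Stack: bda
  Read 'd': push. Stack: bdad
  Read 'a': push. Stack: bdada
Final stack: "bdada" (length 5)

5


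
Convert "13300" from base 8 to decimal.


Input: "13300" in base 8
Positional expansion:
  Digit '1' (value 1) x 8^4 = 4096
  Digit '3' (value 3) x 8^3 = 1536
  Digit '3' (value 3) x 8^2 = 192
  Digit '0' (value 0) x 8^1 = 0
  Digit '0' (value 0) x 8^0 = 0
Sum = 5824

5824


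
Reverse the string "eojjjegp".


Input: eojjjegp
Reading characters right to left:
  Position 7: 'p'
  Position 6: 'g'
  Position 5: 'e'
  Position 4: 'j'
  Position 3: 'j'
  Position 2: 'j'
  Position 1: 'o'
  Position 0: 'e'
Reversed: pgejjjoe

pgejjjoe


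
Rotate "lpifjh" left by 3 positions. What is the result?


Input: "lpifjh", rotate left by 3
First 3 characters: "lpi"
Remaining characters: "fjh"
Concatenate remaining + first: "fjh" + "lpi" = "fjhlpi"

fjhlpi


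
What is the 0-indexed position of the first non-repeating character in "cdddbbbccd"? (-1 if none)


Input: cdddbbbccd
Character frequencies:
  'b': 3
  'c': 3
  'd': 4
Scanning left to right for freq == 1:
  Position 0 ('c'): freq=3, skip
  Position 1 ('d'): freq=4, skip
  Position 2 ('d'): freq=4, skip
  Position 3 ('d'): freq=4, skip
  Position 4 ('b'): freq=3, skip
  Position 5 ('b'): freq=3, skip
  Position 6 ('b'): freq=3, skip
  Position 7 ('c'): freq=3, skip
  Position 8 ('c'): freq=3, skip
  Position 9 ('d'): freq=4, skip
  No unique character found => answer = -1

-1


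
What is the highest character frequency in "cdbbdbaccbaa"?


Input: cdbbdbaccbaa
Character counts:
  'a': 3
  'b': 4
  'c': 3
  'd': 2
Maximum frequency: 4

4


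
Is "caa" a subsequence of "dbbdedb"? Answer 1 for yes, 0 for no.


Check if "caa" is a subsequence of "dbbdedb"
Greedy scan:
  Position 0 ('d'): no match needed
  Position 1 ('b'): no match needed
  Position 2 ('b'): no match needed
  Position 3 ('d'): no match needed
  Position 4 ('e'): no match needed
  Position 5 ('d'): no match needed
  Position 6 ('b'): no match needed
Only matched 0/3 characters => not a subsequence

0


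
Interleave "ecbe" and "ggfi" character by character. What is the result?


Interleaving "ecbe" and "ggfi":
  Position 0: 'e' from first, 'g' from second => "eg"
  Position 1: 'c' from first, 'g' from second => "cg"
  Position 2: 'b' from first, 'f' from second => "bf"
  Position 3: 'e' from first, 'i' from second => "ei"
Result: egcgbfei

egcgbfei


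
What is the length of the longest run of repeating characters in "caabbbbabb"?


Input: "caabbbbabb"
Scanning for longest run:
  Position 1 ('a'): new char, reset run to 1
  Position 2 ('a'): continues run of 'a', length=2
  Position 3 ('b'): new char, reset run to 1
  Position 4 ('b'): continues run of 'b', length=2
  Position 5 ('b'): continues run of 'b', length=3
  Position 6 ('b'): continues run of 'b', length=4
  Position 7 ('a'): new char, reset run to 1
  Position 8 ('b'): new char, reset run to 1
  Position 9 ('b'): continues run of 'b', length=2
Longest run: 'b' with length 4

4


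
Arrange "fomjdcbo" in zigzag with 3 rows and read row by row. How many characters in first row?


Zigzag "fomjdcbo" into 3 rows:
Placing characters:
  'f' => row 0
  'o' => row 1
  'm' => row 2
  'j' => row 1
  'd' => row 0
  'c' => row 1
  'b' => row 2
  'o' => row 1
Rows:
  Row 0: "fd"
  Row 1: "ojco"
  Row 2: "mb"
First row length: 2

2


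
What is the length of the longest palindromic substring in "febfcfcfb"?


Input: "febfcfcfb"
Checking substrings for palindromes:
  [2:9] "bfcfcfb" (len 7) => palindrome
  [3:8] "fcfcf" (len 5) => palindrome
  [3:6] "fcf" (len 3) => palindrome
  [4:7] "cfc" (len 3) => palindrome
  [5:8] "fcf" (len 3) => palindrome
Longest palindromic substring: "bfcfcfb" with length 7

7


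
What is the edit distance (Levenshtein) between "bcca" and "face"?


Computing edit distance: "bcca" -> "face"
DP table:
           f    a    c    e
      0    1    2    3    4
  b   1    1    2    3    4
  c   2    2    2    2    3
  c   3    3    3    2    3
  a   4    4    3    3    3
Edit distance = dp[4][4] = 3

3


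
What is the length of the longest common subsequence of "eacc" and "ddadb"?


LCS of "eacc" and "ddadb"
DP table:
           d    d    a    d    b
      0    0    0    0    0    0
  e   0    0    0    0    0    0
  a   0    0    0    1    1    1
  c   0    0    0    1    1    1
  c   0    0    0    1    1    1
LCS length = dp[4][5] = 1

1


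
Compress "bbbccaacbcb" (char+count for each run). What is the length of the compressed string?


Input: bbbccaacbcb
Runs:
  'b' x 3 => "b3"
  'c' x 2 => "c2"
  'a' x 2 => "a2"
  'c' x 1 => "c1"
  'b' x 1 => "b1"
  'c' x 1 => "c1"
  'b' x 1 => "b1"
Compressed: "b3c2a2c1b1c1b1"
Compressed length: 14

14


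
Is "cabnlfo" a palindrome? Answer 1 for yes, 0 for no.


Input: cabnlfo
Reversed: oflnbac
  Compare pos 0 ('c') with pos 6 ('o'): MISMATCH
  Compare pos 1 ('a') with pos 5 ('f'): MISMATCH
  Compare pos 2 ('b') with pos 4 ('l'): MISMATCH
Result: not a palindrome

0


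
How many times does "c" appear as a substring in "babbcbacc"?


Searching for "c" in "babbcbacc"
Scanning each position:
  Position 0: "b" => no
  Position 1: "a" => no
  Position 2: "b" => no
  Position 3: "b" => no
  Position 4: "c" => MATCH
  Position 5: "b" => no
  Position 6: "a" => no
  Position 7: "c" => MATCH
  Position 8: "c" => MATCH
Total occurrences: 3

3


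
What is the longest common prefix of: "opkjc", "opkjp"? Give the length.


Words: opkjc, opkjp
  Position 0: all 'o' => match
  Position 1: all 'p' => match
  Position 2: all 'k' => match
  Position 3: all 'j' => match
  Position 4: ('c', 'p') => mismatch, stop
LCP = "opkj" (length 4)

4


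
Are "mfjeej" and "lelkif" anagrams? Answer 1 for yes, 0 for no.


Strings: "mfjeej", "lelkif"
Sorted first:  eefjjm
Sorted second: efikll
Differ at position 1: 'e' vs 'f' => not anagrams

0


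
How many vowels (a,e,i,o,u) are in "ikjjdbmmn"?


Input: ikjjdbmmn
Checking each character:
  'i' at position 0: vowel (running total: 1)
  'k' at position 1: consonant
  'j' at position 2: consonant
  'j' at position 3: consonant
  'd' at position 4: consonant
  'b' at position 5: consonant
  'm' at position 6: consonant
  'm' at position 7: consonant
  'n' at position 8: consonant
Total vowels: 1

1


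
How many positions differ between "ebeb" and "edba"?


Comparing "ebeb" and "edba" position by position:
  Position 0: 'e' vs 'e' => same
  Position 1: 'b' vs 'd' => DIFFER
  Position 2: 'e' vs 'b' => DIFFER
  Position 3: 'b' vs 'a' => DIFFER
Positions that differ: 3

3


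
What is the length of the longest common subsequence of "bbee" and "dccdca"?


LCS of "bbee" and "dccdca"
DP table:
           d    c    c    d    c    a
      0    0    0    0    0    0    0
  b   0    0    0    0    0    0    0
  b   0    0    0    0    0    0    0
  e   0    0    0    0    0    0    0
  e   0    0    0    0    0    0    0
LCS length = dp[4][6] = 0

0


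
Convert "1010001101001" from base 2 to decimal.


Input: "1010001101001" in base 2
Positional expansion:
  Digit '1' (value 1) x 2^12 = 4096
  Digit '0' (value 0) x 2^11 = 0
  Digit '1' (value 1) x 2^10 = 1024
  Digit '0' (value 0) x 2^9 = 0
  Digit '0' (value 0) x 2^8 = 0
  Digit '0' (value 0) x 2^7 = 0
  Digit '1' (value 1) x 2^6 = 64
  Digit '1' (value 1) x 2^5 = 32
  Digit '0' (value 0) x 2^4 = 0
  Digit '1' (value 1) x 2^3 = 8
  Digit '0' (value 0) x 2^2 = 0
  Digit '0' (value 0) x 2^1 = 0
  Digit '1' (value 1) x 2^0 = 1
Sum = 5225

5225


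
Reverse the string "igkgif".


Input: igkgif
Reading characters right to left:
  Position 5: 'f'
  Position 4: 'i'
  Position 3: 'g'
  Position 2: 'k'
  Position 1: 'g'
  Position 0: 'i'
Reversed: figkgi

figkgi


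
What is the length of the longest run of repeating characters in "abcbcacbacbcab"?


Input: "abcbcacbacbcab"
Scanning for longest run:
  Position 1 ('b'): new char, reset run to 1
  Position 2 ('c'): new char, reset run to 1
  Position 3 ('b'): new char, reset run to 1
  Position 4 ('c'): new char, reset run to 1
  Position 5 ('a'): new char, reset run to 1
  Position 6 ('c'): new char, reset run to 1
  Position 7 ('b'): new char, reset run to 1
  Position 8 ('a'): new char, reset run to 1
  Position 9 ('c'): new char, reset run to 1
  Position 10 ('b'): new char, reset run to 1
  Position 11 ('c'): new char, reset run to 1
  Position 12 ('a'): new char, reset run to 1
  Position 13 ('b'): new char, reset run to 1
Longest run: 'a' with length 1

1


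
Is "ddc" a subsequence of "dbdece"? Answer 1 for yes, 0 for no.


Check if "ddc" is a subsequence of "dbdece"
Greedy scan:
  Position 0 ('d'): matches sub[0] = 'd'
  Position 1 ('b'): no match needed
  Position 2 ('d'): matches sub[1] = 'd'
  Position 3 ('e'): no match needed
  Position 4 ('c'): matches sub[2] = 'c'
  Position 5 ('e'): no match needed
All 3 characters matched => is a subsequence

1


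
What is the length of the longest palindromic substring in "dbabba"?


Input: "dbabba"
Checking substrings for palindromes:
  [2:6] "abba" (len 4) => palindrome
  [1:4] "bab" (len 3) => palindrome
  [3:5] "bb" (len 2) => palindrome
Longest palindromic substring: "abba" with length 4

4


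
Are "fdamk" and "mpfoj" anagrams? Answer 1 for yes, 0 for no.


Strings: "fdamk", "mpfoj"
Sorted first:  adfkm
Sorted second: fjmop
Differ at position 0: 'a' vs 'f' => not anagrams

0


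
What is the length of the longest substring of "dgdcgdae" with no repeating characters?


Input: "dgdcgdae"
Sliding window (track last position of each char):
  Position 0 ('d'): window [0,0] length 1 -- new best
  Position 1 ('g'): window [0,1] length 2 -- new best
  Position 2 ('d'): repeat (last at 0), move window start to 1
  Position 2 ('d'): window [1,2] length 2
  Position 3 ('c'): window [1,3] length 3 -- new best
  Position 4 ('g'): repeat (last at 1), move window start to 2
  Position 4 ('g'): window [2,4] length 3
  Position 5 ('d'): repeat (last at 2), move window start to 3
  Position 5 ('d'): window [3,5] length 3
  Position 6 ('a'): window [3,6] length 4 -- new best
  Position 7 ('e'): window [3,7] length 5 -- new best
Longest substring with no repeats: "cgdae" with length 5

5


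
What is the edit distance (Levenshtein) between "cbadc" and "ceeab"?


Computing edit distance: "cbadc" -> "ceeab"
DP table:
           c    e    e    a    b
      0    1    2    3    4    5
  c   1    0    1    2    3    4
  b   2    1    1    2    3    3
  a   3    2    2    2    2    3
  d   4    3    3    3    3    3
  c   5    4    4    4    4    4
Edit distance = dp[5][5] = 4

4


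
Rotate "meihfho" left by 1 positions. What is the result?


Input: "meihfho", rotate left by 1
First 1 characters: "m"
Remaining characters: "eihfho"
Concatenate remaining + first: "eihfho" + "m" = "eihfhom"

eihfhom


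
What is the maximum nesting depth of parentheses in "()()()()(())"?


Input: "()()()()(())"
Tracking depth:
  Position 0 '(': depth becomes 1
  Position 1 ')': depth becomes 0
  Position 2 '(': depth becomes 1
  Position 3 ')': depth becomes 0
  Position 4 '(': depth becomes 1
  Position 5 ')': depth becomes 0
  Position 6 '(': depth becomes 1
  Position 7 ')': depth becomes 0
  Position 8 '(': depth becomes 1
  Position 9 '(': depth becomes 2
  Position 10 ')': depth becomes 1
  Position 11 ')': depth becomes 0
Maximum depth reached: 2

2


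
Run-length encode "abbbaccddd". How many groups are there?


Input: abbbaccddd
Scanning for consecutive runs:
  Group 1: 'a' x 1 (positions 0-0)
  Group 2: 'b' x 3 (positions 1-3)
  Group 3: 'a' x 1 (positions 4-4)
  Group 4: 'c' x 2 (positions 5-6)
  Group 5: 'd' x 3 (positions 7-9)
Total groups: 5

5


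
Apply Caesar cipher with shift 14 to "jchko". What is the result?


Caesar cipher: shift "jchko" by 14
  'j' (pos 9) + 14 = pos 23 = 'x'
  'c' (pos 2) + 14 = pos 16 = 'q'
  'h' (pos 7) + 14 = pos 21 = 'v'
  'k' (pos 10) + 14 = pos 24 = 'y'
  'o' (pos 14) + 14 = pos 2 = 'c'
Result: xqvyc

xqvyc


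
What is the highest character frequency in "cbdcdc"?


Input: cbdcdc
Character counts:
  'b': 1
  'c': 3
  'd': 2
Maximum frequency: 3

3


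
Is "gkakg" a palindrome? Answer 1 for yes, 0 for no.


Input: gkakg
Reversed: gkakg
  Compare pos 0 ('g') with pos 4 ('g'): match
  Compare pos 1 ('k') with pos 3 ('k'): match
Result: palindrome

1


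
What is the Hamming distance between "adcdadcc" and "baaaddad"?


Comparing "adcdadcc" and "baaaddad" position by position:
  Position 0: 'a' vs 'b' => differ
  Position 1: 'd' vs 'a' => differ
  Position 2: 'c' vs 'a' => differ
  Position 3: 'd' vs 'a' => differ
  Position 4: 'a' vs 'd' => differ
  Position 5: 'd' vs 'd' => same
  Position 6: 'c' vs 'a' => differ
  Position 7: 'c' vs 'd' => differ
Total differences (Hamming distance): 7

7


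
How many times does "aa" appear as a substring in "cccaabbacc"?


Searching for "aa" in "cccaabbacc"
Scanning each position:
  Position 0: "cc" => no
  Position 1: "cc" => no
  Position 2: "ca" => no
  Position 3: "aa" => MATCH
  Position 4: "ab" => no
  Position 5: "bb" => no
  Position 6: "ba" => no
  Position 7: "ac" => no
  Position 8: "cc" => no
Total occurrences: 1

1


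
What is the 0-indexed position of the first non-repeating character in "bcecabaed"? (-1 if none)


Input: bcecabaed
Character frequencies:
  'a': 2
  'b': 2
  'c': 2
  'd': 1
  'e': 2
Scanning left to right for freq == 1:
  Position 0 ('b'): freq=2, skip
  Position 1 ('c'): freq=2, skip
  Position 2 ('e'): freq=2, skip
  Position 3 ('c'): freq=2, skip
  Position 4 ('a'): freq=2, skip
  Position 5 ('b'): freq=2, skip
  Position 6 ('a'): freq=2, skip
  Position 7 ('e'): freq=2, skip
  Position 8 ('d'): unique! => answer = 8

8


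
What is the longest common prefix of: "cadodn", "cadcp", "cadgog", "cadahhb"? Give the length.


Words: cadodn, cadcp, cadgog, cadahhb
  Position 0: all 'c' => match
  Position 1: all 'a' => match
  Position 2: all 'd' => match
  Position 3: ('o', 'c', 'g', 'a') => mismatch, stop
LCP = "cad" (length 3)

3


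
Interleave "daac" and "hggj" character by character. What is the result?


Interleaving "daac" and "hggj":
  Position 0: 'd' from first, 'h' from second => "dh"
  Position 1: 'a' from first, 'g' from second => "ag"
  Position 2: 'a' from first, 'g' from second => "ag"
  Position 3: 'c' from first, 'j' from second => "cj"
Result: dhagagcj

dhagagcj


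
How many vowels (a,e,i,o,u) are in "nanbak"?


Input: nanbak
Checking each character:
  'n' at position 0: consonant
  'a' at position 1: vowel (running total: 1)
  'n' at position 2: consonant
  'b' at position 3: consonant
  'a' at position 4: vowel (running total: 2)
  'k' at position 5: consonant
Total vowels: 2

2


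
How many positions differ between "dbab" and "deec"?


Comparing "dbab" and "deec" position by position:
  Position 0: 'd' vs 'd' => same
  Position 1: 'b' vs 'e' => DIFFER
  Position 2: 'a' vs 'e' => DIFFER
  Position 3: 'b' vs 'c' => DIFFER
Positions that differ: 3

3


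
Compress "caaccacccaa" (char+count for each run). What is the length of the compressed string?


Input: caaccacccaa
Runs:
  'c' x 1 => "c1"
  'a' x 2 => "a2"
  'c' x 2 => "c2"
  'a' x 1 => "a1"
  'c' x 3 => "c3"
  'a' x 2 => "a2"
Compressed: "c1a2c2a1c3a2"
Compressed length: 12

12


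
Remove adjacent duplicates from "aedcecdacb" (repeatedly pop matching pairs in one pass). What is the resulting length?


Input: aedcecdacb
Stack-based adjacent duplicate removal:
  Read 'a': push. Stack: a
  Read 'e': push. Stack: ae
  Read 'd': push. Stack: aed
  Read 'c': push. Stack: aedc
  Read 'e': push. Stack: aedce
  Read 'c': push. Stack: aedcec
  Read 'd': push. Stack: aedcecd
  Read 'a': push. Stack: aedcecda
  Read 'c': push. Stack: aedcecdac
  Read 'b': push. Stack: aedcecdacb
Final stack: "aedcecdacb" (length 10)

10


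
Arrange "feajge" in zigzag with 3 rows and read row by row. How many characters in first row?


Zigzag "feajge" into 3 rows:
Placing characters:
  'f' => row 0
  'e' => row 1
  'a' => row 2
  'j' => row 1
  'g' => row 0
  'e' => row 1
Rows:
  Row 0: "fg"
  Row 1: "eje"
  Row 2: "a"
First row length: 2

2


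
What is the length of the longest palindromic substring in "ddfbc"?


Input: "ddfbc"
Checking substrings for palindromes:
  [0:2] "dd" (len 2) => palindrome
Longest palindromic substring: "dd" with length 2

2


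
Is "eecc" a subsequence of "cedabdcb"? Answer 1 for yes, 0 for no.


Check if "eecc" is a subsequence of "cedabdcb"
Greedy scan:
  Position 0 ('c'): no match needed
  Position 1 ('e'): matches sub[0] = 'e'
  Position 2 ('d'): no match needed
  Position 3 ('a'): no match needed
  Position 4 ('b'): no match needed
  Position 5 ('d'): no match needed
  Position 6 ('c'): no match needed
  Position 7 ('b'): no match needed
Only matched 1/4 characters => not a subsequence

0


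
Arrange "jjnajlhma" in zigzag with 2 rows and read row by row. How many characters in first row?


Zigzag "jjnajlhma" into 2 rows:
Placing characters:
  'j' => row 0
  'j' => row 1
  'n' => row 0
  'a' => row 1
  'j' => row 0
  'l' => row 1
  'h' => row 0
  'm' => row 1
  'a' => row 0
Rows:
  Row 0: "jnjha"
  Row 1: "jalm"
First row length: 5

5


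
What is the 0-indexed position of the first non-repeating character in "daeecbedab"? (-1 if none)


Input: daeecbedab
Character frequencies:
  'a': 2
  'b': 2
  'c': 1
  'd': 2
  'e': 3
Scanning left to right for freq == 1:
  Position 0 ('d'): freq=2, skip
  Position 1 ('a'): freq=2, skip
  Position 2 ('e'): freq=3, skip
  Position 3 ('e'): freq=3, skip
  Position 4 ('c'): unique! => answer = 4

4


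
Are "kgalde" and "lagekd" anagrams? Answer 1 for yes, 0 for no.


Strings: "kgalde", "lagekd"
Sorted first:  adegkl
Sorted second: adegkl
Sorted forms match => anagrams

1


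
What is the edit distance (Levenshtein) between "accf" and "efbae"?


Computing edit distance: "accf" -> "efbae"
DP table:
           e    f    b    a    e
      0    1    2    3    4    5
  a   1    1    2    3    3    4
  c   2    2    2    3    4    4
  c   3    3    3    3    4    5
  f   4    4    3    4    4    5
Edit distance = dp[4][5] = 5

5


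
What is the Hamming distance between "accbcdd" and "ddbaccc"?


Comparing "accbcdd" and "ddbaccc" position by position:
  Position 0: 'a' vs 'd' => differ
  Position 1: 'c' vs 'd' => differ
  Position 2: 'c' vs 'b' => differ
  Position 3: 'b' vs 'a' => differ
  Position 4: 'c' vs 'c' => same
  Position 5: 'd' vs 'c' => differ
  Position 6: 'd' vs 'c' => differ
Total differences (Hamming distance): 6

6


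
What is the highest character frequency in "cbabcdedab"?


Input: cbabcdedab
Character counts:
  'a': 2
  'b': 3
  'c': 2
  'd': 2
  'e': 1
Maximum frequency: 3

3


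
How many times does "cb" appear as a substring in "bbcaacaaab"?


Searching for "cb" in "bbcaacaaab"
Scanning each position:
  Position 0: "bb" => no
  Position 1: "bc" => no
  Position 2: "ca" => no
  Position 3: "aa" => no
  Position 4: "ac" => no
  Position 5: "ca" => no
  Position 6: "aa" => no
  Position 7: "aa" => no
  Position 8: "ab" => no
Total occurrences: 0

0


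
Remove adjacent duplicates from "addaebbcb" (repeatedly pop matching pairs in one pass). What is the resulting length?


Input: addaebbcb
Stack-based adjacent duplicate removal:
  Read 'a': push. Stack: a
  Read 'd': push. Stack: ad
  Read 'd': matches stack top 'd' => pop. Stack: a
  Read 'a': matches stack top 'a' => pop. Stack: (empty)
  Read 'e': push. Stack: e
  Read 'b': push. Stack: eb
  Read 'b': matches stack top 'b' => pop. Stack: e
  Read 'c': push. Stack: ec
  Read 'b': push. Stack: ecb
Final stack: "ecb" (length 3)

3


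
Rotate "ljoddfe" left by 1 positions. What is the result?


Input: "ljoddfe", rotate left by 1
First 1 characters: "l"
Remaining characters: "joddfe"
Concatenate remaining + first: "joddfe" + "l" = "joddfel"

joddfel


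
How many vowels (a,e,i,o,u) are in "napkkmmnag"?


Input: napkkmmnag
Checking each character:
  'n' at position 0: consonant
  'a' at position 1: vowel (running total: 1)
  'p' at position 2: consonant
  'k' at position 3: consonant
  'k' at position 4: consonant
  'm' at position 5: consonant
  'm' at position 6: consonant
  'n' at position 7: consonant
  'a' at position 8: vowel (running total: 2)
  'g' at position 9: consonant
Total vowels: 2

2


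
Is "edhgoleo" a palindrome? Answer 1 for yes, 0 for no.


Input: edhgoleo
Reversed: oeloghde
  Compare pos 0 ('e') with pos 7 ('o'): MISMATCH
  Compare pos 1 ('d') with pos 6 ('e'): MISMATCH
  Compare pos 2 ('h') with pos 5 ('l'): MISMATCH
  Compare pos 3 ('g') with pos 4 ('o'): MISMATCH
Result: not a palindrome

0


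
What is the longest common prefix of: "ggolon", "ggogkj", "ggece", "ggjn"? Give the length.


Words: ggolon, ggogkj, ggece, ggjn
  Position 0: all 'g' => match
  Position 1: all 'g' => match
  Position 2: ('o', 'o', 'e', 'j') => mismatch, stop
LCP = "gg" (length 2)

2


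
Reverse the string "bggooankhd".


Input: bggooankhd
Reading characters right to left:
  Position 9: 'd'
  Position 8: 'h'
  Position 7: 'k'
  Position 6: 'n'
  Position 5: 'a'
  Position 4: 'o'
  Position 3: 'o'
  Position 2: 'g'
  Position 1: 'g'
  Position 0: 'b'
Reversed: dhknaooggb

dhknaooggb


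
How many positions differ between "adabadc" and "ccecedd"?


Comparing "adabadc" and "ccecedd" position by position:
  Position 0: 'a' vs 'c' => DIFFER
  Position 1: 'd' vs 'c' => DIFFER
  Position 2: 'a' vs 'e' => DIFFER
  Position 3: 'b' vs 'c' => DIFFER
  Position 4: 'a' vs 'e' => DIFFER
  Position 5: 'd' vs 'd' => same
  Position 6: 'c' vs 'd' => DIFFER
Positions that differ: 6

6


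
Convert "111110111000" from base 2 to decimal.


Input: "111110111000" in base 2
Positional expansion:
  Digit '1' (value 1) x 2^11 = 2048
  Digit '1' (value 1) x 2^10 = 1024
  Digit '1' (value 1) x 2^9 = 512
  Digit '1' (value 1) x 2^8 = 256
  Digit '1' (value 1) x 2^7 = 128
  Digit '0' (value 0) x 2^6 = 0
  Digit '1' (value 1) x 2^5 = 32
  Digit '1' (value 1) x 2^4 = 16
  Digit '1' (value 1) x 2^3 = 8
  Digit '0' (value 0) x 2^2 = 0
  Digit '0' (value 0) x 2^1 = 0
  Digit '0' (value 0) x 2^0 = 0
Sum = 4024

4024


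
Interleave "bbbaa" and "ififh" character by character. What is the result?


Interleaving "bbbaa" and "ififh":
  Position 0: 'b' from first, 'i' from second => "bi"
  Position 1: 'b' from first, 'f' from second => "bf"
  Position 2: 'b' from first, 'i' from second => "bi"
  Position 3: 'a' from first, 'f' from second => "af"
  Position 4: 'a' from first, 'h' from second => "ah"
Result: bibfbiafah

bibfbiafah


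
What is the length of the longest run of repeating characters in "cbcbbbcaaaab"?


Input: "cbcbbbcaaaab"
Scanning for longest run:
  Position 1 ('b'): new char, reset run to 1
  Position 2 ('c'): new char, reset run to 1
  Position 3 ('b'): new char, reset run to 1
  Position 4 ('b'): continues run of 'b', length=2
  Position 5 ('b'): continues run of 'b', length=3
  Position 6 ('c'): new char, reset run to 1
  Position 7 ('a'): new char, reset run to 1
  Position 8 ('a'): continues run of 'a', length=2
  Position 9 ('a'): continues run of 'a', length=3
  Position 10 ('a'): continues run of 'a', length=4
  Position 11 ('b'): new char, reset run to 1
Longest run: 'a' with length 4

4
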